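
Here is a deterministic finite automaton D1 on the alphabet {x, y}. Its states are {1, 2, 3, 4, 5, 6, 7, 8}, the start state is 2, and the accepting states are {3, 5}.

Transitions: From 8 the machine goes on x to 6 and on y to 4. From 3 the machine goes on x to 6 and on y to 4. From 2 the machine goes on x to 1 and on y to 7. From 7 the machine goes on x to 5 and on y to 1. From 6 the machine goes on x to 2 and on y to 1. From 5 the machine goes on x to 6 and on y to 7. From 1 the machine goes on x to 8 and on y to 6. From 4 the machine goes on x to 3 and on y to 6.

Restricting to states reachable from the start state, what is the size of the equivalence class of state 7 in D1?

2

Start with accepting vs non-accepting: {3,5} | {1,2,4,6,7,8}.
Refine {1,2,4,6,7,8} on symbol x: members go to different blocks, giving {1,2,6,8} and {4,7}.
Split {1,2,6,8} by δ(·,y) → {1,6} and {2,8}.
Stable partition: {3,5} | {1,6} | {4,7} | {2,8} — 4 equivalence classes.
State 7 belongs to the block {4,7}, which has 2 states.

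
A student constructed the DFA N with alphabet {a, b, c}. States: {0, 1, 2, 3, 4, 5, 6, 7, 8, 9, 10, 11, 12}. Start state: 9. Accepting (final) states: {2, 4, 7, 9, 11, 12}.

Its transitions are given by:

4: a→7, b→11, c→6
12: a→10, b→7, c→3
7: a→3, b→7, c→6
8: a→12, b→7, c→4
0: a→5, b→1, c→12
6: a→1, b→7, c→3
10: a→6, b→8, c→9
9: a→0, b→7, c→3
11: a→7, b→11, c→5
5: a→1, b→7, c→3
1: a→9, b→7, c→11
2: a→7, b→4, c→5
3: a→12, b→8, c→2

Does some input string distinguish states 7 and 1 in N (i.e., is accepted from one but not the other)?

Yes

P0 = {2,4,7,9,11,12} | {0,1,3,5,6,8,10}.
Refine {2,4,7,9,11,12} on symbol a: members go to different blocks, giving {2,4,11} and {7,9,12}.
Refine {0,1,3,5,6,8,10} on symbol a: members go to different blocks, giving {0,5,6,10} and {1,3,8}.
Split {0,5,6,10} by δ(·,a) → {0,10} and {5,6}.
Split {7,9,12} by δ(·,a) → {9,12} and {7}.
On input b, block {1,3,8} splits into {1,8} and {3}.
The partition is now stable with 7 blocks: {2,4,11} | {0,10} | {9,12} | {1,8} | {5,6} | {7} | {3}.
7 and 1 end up in different blocks, so they are distinguishable. For instance, the string 'ε' is accepted from only 7.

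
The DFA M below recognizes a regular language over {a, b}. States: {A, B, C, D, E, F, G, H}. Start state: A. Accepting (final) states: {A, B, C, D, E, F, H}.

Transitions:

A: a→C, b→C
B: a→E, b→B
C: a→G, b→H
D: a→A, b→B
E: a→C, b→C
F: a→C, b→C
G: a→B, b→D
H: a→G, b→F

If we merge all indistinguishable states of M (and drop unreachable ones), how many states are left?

5

P0 = {A,B,C,D,E,F,H} | {G}.
On input a, block {A,B,C,D,E,F,H} splits into {A,B,D,E,F} and {C,H}.
On input a, block {A,B,D,E,F} splits into {A,E,F} and {B,D}.
Split {C,H} by δ(·,b) → {C} and {H}.
No further refinement is possible. Final partition (5 blocks): {A,E,F} | {G} | {C} | {B,D} | {H}.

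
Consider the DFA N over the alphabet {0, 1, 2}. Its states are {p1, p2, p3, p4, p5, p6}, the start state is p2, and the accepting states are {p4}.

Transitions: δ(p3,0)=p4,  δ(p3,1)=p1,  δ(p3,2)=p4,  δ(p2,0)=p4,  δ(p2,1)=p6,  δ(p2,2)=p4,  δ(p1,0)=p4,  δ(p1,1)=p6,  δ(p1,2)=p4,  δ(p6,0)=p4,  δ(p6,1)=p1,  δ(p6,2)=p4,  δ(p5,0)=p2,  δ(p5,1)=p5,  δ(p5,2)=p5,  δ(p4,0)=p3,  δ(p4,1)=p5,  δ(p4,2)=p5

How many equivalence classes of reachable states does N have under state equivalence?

Every state is reachable, so we keep all 6.
P0 = {p4} | {p1,p2,p3,p5,p6}.
On input 0, block {p1,p2,p3,p5,p6} splits into {p1,p2,p3,p6} and {p5}.
Stable partition: {p4} | {p1,p2,p3,p6} | {p5} — 3 equivalence classes.

3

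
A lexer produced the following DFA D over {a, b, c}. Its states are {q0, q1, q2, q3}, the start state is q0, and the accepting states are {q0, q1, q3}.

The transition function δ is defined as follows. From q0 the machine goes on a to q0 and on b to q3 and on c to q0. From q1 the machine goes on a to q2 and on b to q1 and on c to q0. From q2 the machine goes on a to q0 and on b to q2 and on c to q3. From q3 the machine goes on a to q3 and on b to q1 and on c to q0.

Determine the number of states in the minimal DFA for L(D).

Initial partition by acceptance: {q0,q1,q3} | {q2}.
On input a, block {q0,q1,q3} splits into {q0,q3} and {q1}.
Refine {q0,q3} on symbol b: members go to different blocks, giving {q0} and {q3}.
No further refinement is possible. Final partition (4 blocks): {q0} | {q2} | {q1} | {q3}.

4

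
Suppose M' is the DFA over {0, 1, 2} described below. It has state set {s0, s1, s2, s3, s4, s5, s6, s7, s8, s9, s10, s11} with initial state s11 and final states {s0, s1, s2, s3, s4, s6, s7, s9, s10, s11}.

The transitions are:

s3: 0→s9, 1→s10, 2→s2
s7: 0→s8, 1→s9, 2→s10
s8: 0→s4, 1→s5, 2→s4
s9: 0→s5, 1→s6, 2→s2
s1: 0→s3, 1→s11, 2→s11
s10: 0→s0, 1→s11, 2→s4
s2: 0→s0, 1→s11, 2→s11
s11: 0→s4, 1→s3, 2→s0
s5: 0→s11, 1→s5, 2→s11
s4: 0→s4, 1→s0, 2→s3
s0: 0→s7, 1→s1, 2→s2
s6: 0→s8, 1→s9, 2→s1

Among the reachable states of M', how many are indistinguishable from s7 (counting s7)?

3

All states are reachable from the start state.
Start with accepting vs non-accepting: {s0,s1,s2,s3,s4,s6,s7,s9,s10,s11} | {s5,s8}.
Split {s0,s1,s2,s3,s4,s6,s7,s9,s10,s11} by δ(·,0) → {s0,s1,s2,s3,s4,s10,s11} and {s6,s7,s9}.
Refine {s0,s1,s2,s3,s4,s10,s11} on symbol 0: members go to different blocks, giving {s1,s2,s4,s10,s11} and {s0,s3}.
Split {s1,s2,s4,s10,s11} by δ(·,0) → {s1,s2,s10} and {s4,s11}.
Stable partition: {s1,s2,s10} | {s5,s8} | {s6,s7,s9} | {s0,s3} | {s4,s11} — 5 equivalence classes.
The equivalence class containing s7 is {s6,s7,s9}, of size 3.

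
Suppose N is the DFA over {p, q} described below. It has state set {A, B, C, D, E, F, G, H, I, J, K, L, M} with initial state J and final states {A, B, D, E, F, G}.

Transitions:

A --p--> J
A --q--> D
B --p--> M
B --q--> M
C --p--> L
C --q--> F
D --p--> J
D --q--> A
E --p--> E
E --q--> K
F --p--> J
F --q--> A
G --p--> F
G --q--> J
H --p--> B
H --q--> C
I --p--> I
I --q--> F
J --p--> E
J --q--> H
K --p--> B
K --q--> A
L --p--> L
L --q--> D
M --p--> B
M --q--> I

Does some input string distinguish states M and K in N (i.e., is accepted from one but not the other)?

Yes

First remove the unreachable states {G}; 12 states remain.
Start with accepting vs non-accepting: {A,B,D,E,F} | {C,H,I,J,K,L,M}.
Refine {A,B,D,E,F} on symbol p: members go to different blocks, giving {A,B,D,F} and {E}.
Split {A,B,D,F} by δ(·,q) → {A,D,F} and {B}.
On input p, block {C,H,I,J,K,L,M} splits into {C,I,L} and {H,K,M} and {J}.
On input q, block {H,K,M} splits into {H,M} and {K}.
The partition is now stable with 7 blocks: {A,D,F} | {C,I,L} | {E} | {B} | {H,M} | {J} | {K}.
M and K end up in different blocks, so they are distinguishable. For instance, the string 'q' is accepted from only K.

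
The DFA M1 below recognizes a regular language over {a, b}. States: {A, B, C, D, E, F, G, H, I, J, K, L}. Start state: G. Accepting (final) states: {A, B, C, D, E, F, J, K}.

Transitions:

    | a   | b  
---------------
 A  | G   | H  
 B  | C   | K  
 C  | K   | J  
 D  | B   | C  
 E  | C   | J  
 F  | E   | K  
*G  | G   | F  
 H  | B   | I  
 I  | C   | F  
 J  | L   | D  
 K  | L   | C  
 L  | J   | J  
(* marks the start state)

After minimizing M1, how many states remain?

9

Reachable states from the start: {B,C,D,E,F,G,J,K,L}. Unreachable: {A,H,I} — drop them.
Start with accepting vs non-accepting: {B,C,D,E,F,J,K} | {G,L}.
On input a, block {B,C,D,E,F,J,K} splits into {B,C,D,E,F} and {J,K}.
On input a, block {B,C,D,E,F} splits into {B,D,E,F} and {C}.
On input a, block {B,D,E,F} splits into {B,E} and {D,F}.
Refine {G,L} on symbol a: members go to different blocks, giving {G} and {L}.
On input b, block {J,K} splits into {J} and {K}.
On input b, block {B,E} splits into {B} and {E}.
On input a, block {D,F} splits into {D} and {F}.
No further refinement is possible. Final partition (9 blocks): {B} | {G} | {J} | {C} | {D} | {L} | {K} | {E} | {F}.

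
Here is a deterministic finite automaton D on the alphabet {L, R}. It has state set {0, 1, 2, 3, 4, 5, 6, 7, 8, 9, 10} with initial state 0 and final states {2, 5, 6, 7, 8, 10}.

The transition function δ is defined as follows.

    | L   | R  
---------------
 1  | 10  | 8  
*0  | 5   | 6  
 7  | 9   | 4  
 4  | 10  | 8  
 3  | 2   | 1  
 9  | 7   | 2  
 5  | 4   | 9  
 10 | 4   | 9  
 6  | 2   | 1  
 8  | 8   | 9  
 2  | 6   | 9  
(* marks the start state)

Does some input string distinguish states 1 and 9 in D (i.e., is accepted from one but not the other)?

Reachable states from the start: {0,1,2,4,5,6,7,8,9,10}. Unreachable: {3} — drop them.
Start with accepting vs non-accepting: {2,5,6,7,8,10} | {0,1,4,9}.
Split {2,5,6,7,8,10} by δ(·,L) → {2,6,8} and {5,7,10}.
Stable partition: {2,6,8} | {0,1,4,9} | {5,7,10} — 3 equivalence classes.
1 and 9 lie in the same block of the stable partition, so they are equivalent — no string distinguishes them.

No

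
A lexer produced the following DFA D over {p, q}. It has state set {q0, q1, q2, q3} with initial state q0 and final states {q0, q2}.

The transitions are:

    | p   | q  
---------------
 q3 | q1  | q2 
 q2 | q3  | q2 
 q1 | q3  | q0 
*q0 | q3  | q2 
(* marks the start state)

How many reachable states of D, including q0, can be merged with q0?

2

All states are reachable from the start state.
P0 = {q0,q2} | {q1,q3}.
No further refinement is possible. Final partition (2 blocks): {q0,q2} | {q1,q3}.
The equivalence class containing q0 is {q0,q2}, of size 2.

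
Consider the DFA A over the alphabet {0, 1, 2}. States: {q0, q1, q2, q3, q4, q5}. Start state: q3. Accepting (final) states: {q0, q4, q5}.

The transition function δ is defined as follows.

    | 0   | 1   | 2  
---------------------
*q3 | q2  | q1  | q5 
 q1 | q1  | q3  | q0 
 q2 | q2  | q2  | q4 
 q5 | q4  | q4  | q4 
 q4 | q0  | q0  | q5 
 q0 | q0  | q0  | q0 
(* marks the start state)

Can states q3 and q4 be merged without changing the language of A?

No

All states are reachable from the start state.
Initial partition by acceptance: {q0,q4,q5} | {q1,q2,q3}.
Stable partition: {q0,q4,q5} | {q1,q2,q3} — 2 equivalence classes.
q3 and q4 end up in different blocks, so they are distinguishable. For instance, the string 'ε' is accepted from only q4.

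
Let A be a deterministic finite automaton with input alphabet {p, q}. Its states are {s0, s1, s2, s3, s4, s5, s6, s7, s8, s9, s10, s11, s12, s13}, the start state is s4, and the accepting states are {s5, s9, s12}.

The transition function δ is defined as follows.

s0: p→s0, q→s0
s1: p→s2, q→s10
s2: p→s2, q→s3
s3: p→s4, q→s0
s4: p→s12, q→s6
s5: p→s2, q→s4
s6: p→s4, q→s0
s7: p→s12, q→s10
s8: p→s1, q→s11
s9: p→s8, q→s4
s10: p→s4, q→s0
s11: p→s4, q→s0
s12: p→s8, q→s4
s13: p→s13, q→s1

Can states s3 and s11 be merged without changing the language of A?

Reachable states from the start: {s0,s1,s2,s3,s4,s6,s8,s10,s11,s12}. Unreachable: {s5,s7,s9,s13} — drop them.
Initial partition by acceptance: {s12} | {s0,s1,s2,s3,s4,s6,s8,s10,s11}.
Split {s0,s1,s2,s3,s4,s6,s8,s10,s11} by δ(·,p) → {s0,s1,s2,s3,s6,s8,s10,s11} and {s4}.
Split {s0,s1,s2,s3,s6,s8,s10,s11} by δ(·,p) → {s0,s1,s2,s8} and {s3,s6,s10,s11}.
On input q, block {s0,s1,s2,s8} splits into {s1,s2,s8} and {s0}.
No further refinement is possible. Final partition (5 blocks): {s12} | {s1,s2,s8} | {s4} | {s3,s6,s10,s11} | {s0}.
s3 and s11 lie in the same block of the stable partition, so they are equivalent — no string distinguishes them.

Yes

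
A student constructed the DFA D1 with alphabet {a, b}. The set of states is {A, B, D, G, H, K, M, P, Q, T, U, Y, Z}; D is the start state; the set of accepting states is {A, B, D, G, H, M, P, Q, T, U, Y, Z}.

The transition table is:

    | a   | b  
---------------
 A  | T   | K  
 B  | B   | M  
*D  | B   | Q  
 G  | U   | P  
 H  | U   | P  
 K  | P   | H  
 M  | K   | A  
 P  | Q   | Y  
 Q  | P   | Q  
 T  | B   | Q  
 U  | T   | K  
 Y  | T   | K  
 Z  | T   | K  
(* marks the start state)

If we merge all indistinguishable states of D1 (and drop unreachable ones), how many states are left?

Reachable states from the start: {A,B,D,H,K,M,P,Q,T,U,Y}. Unreachable: {G,Z} — drop them.
P0 = {A,B,D,H,M,P,Q,T,U,Y} | {K}.
Refine {A,B,D,H,M,P,Q,T,U,Y} on symbol a: members go to different blocks, giving {A,B,D,H,P,Q,T,U,Y} and {M}.
Refine {A,B,D,H,P,Q,T,U,Y} on symbol b: members go to different blocks, giving {D,H,P,Q,T} and {A,U,Y} and {B}.
Split {D,H,P,Q,T} by δ(·,a) → {D,T} and {P,Q} and {H}.
Refine {P,Q} on symbol b: members go to different blocks, giving {P} and {Q}.
No further refinement is possible. Final partition (8 blocks): {D,T} | {K} | {M} | {A,U,Y} | {B} | {P} | {H} | {Q}.

8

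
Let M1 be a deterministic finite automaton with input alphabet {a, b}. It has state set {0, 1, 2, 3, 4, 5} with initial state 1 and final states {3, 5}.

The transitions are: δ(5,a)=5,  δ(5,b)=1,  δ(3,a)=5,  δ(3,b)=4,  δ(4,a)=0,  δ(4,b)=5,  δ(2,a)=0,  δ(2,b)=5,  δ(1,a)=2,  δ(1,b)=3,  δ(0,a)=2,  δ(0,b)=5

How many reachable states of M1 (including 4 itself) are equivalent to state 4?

All states are reachable from the start state.
Start with accepting vs non-accepting: {3,5} | {0,1,2,4}.
No further refinement is possible. Final partition (2 blocks): {3,5} | {0,1,2,4}.
State 4 belongs to the block {0,1,2,4}, which has 4 states.

4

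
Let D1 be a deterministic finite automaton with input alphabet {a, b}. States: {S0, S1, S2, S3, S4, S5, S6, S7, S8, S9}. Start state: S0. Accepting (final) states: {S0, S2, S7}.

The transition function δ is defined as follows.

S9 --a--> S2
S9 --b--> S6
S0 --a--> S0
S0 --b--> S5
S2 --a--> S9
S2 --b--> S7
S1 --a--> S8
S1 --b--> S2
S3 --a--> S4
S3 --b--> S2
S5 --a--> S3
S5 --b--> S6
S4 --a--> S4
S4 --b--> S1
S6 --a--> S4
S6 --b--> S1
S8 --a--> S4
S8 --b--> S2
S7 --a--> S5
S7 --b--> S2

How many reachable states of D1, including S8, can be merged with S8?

Initial partition by acceptance: {S0,S2,S7} | {S1,S3,S4,S5,S6,S8,S9}.
Split {S0,S2,S7} by δ(·,a) → {S2,S7} and {S0}.
Split {S1,S3,S4,S5,S6,S8,S9} by δ(·,a) → {S1,S3,S4,S5,S6,S8} and {S9}.
Refine {S2,S7} on symbol a: members go to different blocks, giving {S2} and {S7}.
Split {S1,S3,S4,S5,S6,S8} by δ(·,b) → {S1,S3,S8} and {S4,S5,S6}.
Split {S1,S3,S8} by δ(·,a) → {S3,S8} and {S1}.
Split {S4,S5,S6} by δ(·,a) → {S4,S6} and {S5}.
The partition is now stable with 8 blocks: {S2} | {S3,S8} | {S0} | {S9} | {S7} | {S4,S6} | {S1} | {S5}.
The equivalence class containing S8 is {S3,S8}, of size 2.

2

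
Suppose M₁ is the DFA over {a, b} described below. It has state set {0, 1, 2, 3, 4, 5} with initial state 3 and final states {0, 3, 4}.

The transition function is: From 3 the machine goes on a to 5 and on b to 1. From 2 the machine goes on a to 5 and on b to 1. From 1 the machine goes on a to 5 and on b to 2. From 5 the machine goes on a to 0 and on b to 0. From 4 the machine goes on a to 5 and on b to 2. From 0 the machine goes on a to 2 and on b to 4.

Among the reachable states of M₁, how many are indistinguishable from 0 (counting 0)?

All states are reachable from the start state.
P0 = {0,3,4} | {1,2,5}.
Refine {0,3,4} on symbol b: members go to different blocks, giving {3,4} and {0}.
Split {1,2,5} by δ(·,a) → {1,2} and {5}.
No further refinement is possible. Final partition (4 blocks): {3,4} | {1,2} | {0} | {5}.
The equivalence class containing 0 is {0}, of size 1.

1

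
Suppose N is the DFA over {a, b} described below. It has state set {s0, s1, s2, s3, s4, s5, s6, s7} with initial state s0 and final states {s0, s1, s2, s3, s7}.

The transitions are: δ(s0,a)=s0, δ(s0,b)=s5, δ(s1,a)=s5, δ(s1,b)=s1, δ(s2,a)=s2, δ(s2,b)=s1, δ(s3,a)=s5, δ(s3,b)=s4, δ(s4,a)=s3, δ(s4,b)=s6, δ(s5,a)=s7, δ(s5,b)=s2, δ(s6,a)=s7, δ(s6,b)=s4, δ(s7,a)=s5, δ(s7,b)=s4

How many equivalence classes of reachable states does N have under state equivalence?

Start with accepting vs non-accepting: {s0,s1,s2,s3,s7} | {s4,s5,s6}.
Refine {s0,s1,s2,s3,s7} on symbol a: members go to different blocks, giving {s1,s3,s7} and {s0,s2}.
Split {s1,s3,s7} by δ(·,b) → {s3,s7} and {s1}.
Split {s4,s5,s6} by δ(·,b) → {s4,s6} and {s5}.
Split {s0,s2} by δ(·,b) → {s0} and {s2}.
No further refinement is possible. Final partition (6 blocks): {s3,s7} | {s4,s6} | {s0} | {s1} | {s5} | {s2}.

6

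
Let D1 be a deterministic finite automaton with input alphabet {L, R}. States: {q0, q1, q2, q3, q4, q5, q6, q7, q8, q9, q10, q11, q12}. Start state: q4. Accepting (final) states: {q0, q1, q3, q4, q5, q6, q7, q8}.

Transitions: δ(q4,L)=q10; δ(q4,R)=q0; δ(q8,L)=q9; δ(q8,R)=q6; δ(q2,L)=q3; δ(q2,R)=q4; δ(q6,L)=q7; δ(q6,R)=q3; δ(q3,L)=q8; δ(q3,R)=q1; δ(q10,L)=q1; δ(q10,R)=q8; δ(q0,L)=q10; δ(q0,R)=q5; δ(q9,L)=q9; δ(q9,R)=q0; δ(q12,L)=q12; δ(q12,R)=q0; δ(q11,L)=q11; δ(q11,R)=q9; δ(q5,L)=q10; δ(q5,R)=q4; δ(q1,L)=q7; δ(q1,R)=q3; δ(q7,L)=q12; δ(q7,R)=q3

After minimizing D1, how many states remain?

First remove the unreachable states {q2,q11}; 11 states remain.
P0 = {q0,q1,q3,q4,q5,q6,q7,q8} | {q9,q10,q12}.
Refine {q0,q1,q3,q4,q5,q6,q7,q8} on symbol L: members go to different blocks, giving {q0,q4,q5,q7,q8} and {q1,q3,q6}.
On input R, block {q0,q4,q5,q7,q8} splits into {q0,q4,q5} and {q7,q8}.
Split {q9,q10,q12} by δ(·,L) → {q9,q12} and {q10}.
The partition is now stable with 5 blocks: {q0,q4,q5} | {q9,q12} | {q1,q3,q6} | {q7,q8} | {q10}.

5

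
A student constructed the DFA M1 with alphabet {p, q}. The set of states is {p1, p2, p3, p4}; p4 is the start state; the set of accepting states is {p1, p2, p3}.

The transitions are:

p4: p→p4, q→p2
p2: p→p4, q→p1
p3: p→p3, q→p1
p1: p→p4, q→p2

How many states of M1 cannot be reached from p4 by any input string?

BFS from p4 reaches {p1, p2, p4}; the 1 state(s) p3 are never visited.

1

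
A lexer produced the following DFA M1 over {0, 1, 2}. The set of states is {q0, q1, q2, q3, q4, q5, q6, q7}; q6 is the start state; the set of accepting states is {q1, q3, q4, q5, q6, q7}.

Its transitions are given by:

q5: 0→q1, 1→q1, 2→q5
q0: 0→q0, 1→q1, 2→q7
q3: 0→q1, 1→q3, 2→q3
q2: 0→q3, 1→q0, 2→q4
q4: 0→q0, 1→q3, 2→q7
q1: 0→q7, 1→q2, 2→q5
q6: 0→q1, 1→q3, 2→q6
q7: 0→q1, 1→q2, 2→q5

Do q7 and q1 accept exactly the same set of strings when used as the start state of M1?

All states are reachable from the start state.
Initial partition by acceptance: {q1,q3,q4,q5,q6,q7} | {q0,q2}.
Refine {q1,q3,q4,q5,q6,q7} on symbol 0: members go to different blocks, giving {q1,q3,q5,q6,q7} and {q4}.
Refine {q1,q3,q5,q6,q7} on symbol 1: members go to different blocks, giving {q3,q5,q6} and {q1,q7}.
Refine {q3,q5,q6} on symbol 1: members go to different blocks, giving {q3,q6} and {q5}.
Refine {q0,q2} on symbol 0: members go to different blocks, giving {q0} and {q2}.
No further refinement is possible. Final partition (6 blocks): {q3,q6} | {q0} | {q4} | {q1,q7} | {q5} | {q2}.
q7 and q1 lie in the same block of the stable partition, so they are equivalent — no string distinguishes them.

Yes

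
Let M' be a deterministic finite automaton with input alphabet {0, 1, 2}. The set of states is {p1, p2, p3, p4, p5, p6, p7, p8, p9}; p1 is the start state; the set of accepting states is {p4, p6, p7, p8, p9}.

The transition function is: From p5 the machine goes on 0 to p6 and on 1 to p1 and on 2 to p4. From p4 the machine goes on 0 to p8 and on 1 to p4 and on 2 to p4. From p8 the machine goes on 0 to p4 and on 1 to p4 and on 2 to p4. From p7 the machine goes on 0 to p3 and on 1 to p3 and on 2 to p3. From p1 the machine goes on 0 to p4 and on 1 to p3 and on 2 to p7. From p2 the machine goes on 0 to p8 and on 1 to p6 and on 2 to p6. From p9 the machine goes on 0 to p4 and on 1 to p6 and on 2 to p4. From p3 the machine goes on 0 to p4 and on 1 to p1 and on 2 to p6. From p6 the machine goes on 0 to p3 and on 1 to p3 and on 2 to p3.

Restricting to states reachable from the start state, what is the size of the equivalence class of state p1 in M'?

2

Reachable states from the start: {p1,p3,p4,p6,p7,p8}. Unreachable: {p2,p5,p9} — drop them.
Start with accepting vs non-accepting: {p4,p6,p7,p8} | {p1,p3}.
Refine {p4,p6,p7,p8} on symbol 0: members go to different blocks, giving {p4,p8} and {p6,p7}.
Stable partition: {p4,p8} | {p1,p3} | {p6,p7} — 3 equivalence classes.
The equivalence class containing p1 is {p1,p3}, of size 2.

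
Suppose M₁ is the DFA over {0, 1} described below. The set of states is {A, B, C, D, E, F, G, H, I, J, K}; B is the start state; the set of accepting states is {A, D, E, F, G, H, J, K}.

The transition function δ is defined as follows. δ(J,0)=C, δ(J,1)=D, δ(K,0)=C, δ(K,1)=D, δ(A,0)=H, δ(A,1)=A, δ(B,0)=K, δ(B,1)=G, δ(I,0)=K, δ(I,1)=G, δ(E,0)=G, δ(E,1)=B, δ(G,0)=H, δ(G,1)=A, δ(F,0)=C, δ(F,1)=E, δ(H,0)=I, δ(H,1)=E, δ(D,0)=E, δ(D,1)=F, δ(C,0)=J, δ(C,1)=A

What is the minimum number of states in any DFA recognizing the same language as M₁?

Every state is reachable, so we keep all 11.
Start with accepting vs non-accepting: {A,D,E,F,G,H,J,K} | {B,C,I}.
On input 0, block {A,D,E,F,G,H,J,K} splits into {A,D,E,G} and {F,H,J,K}.
On input 0, block {A,D,E,G} splits into {A,G} and {D,E}.
Split {D,E} by δ(·,0) → {D} and {E}.
Refine {F,H,J,K} on symbol 1: members go to different blocks, giving {F,H} and {J,K}.
The partition is now stable with 6 blocks: {A,G} | {B,C,I} | {F,H} | {D} | {E} | {J,K}.

6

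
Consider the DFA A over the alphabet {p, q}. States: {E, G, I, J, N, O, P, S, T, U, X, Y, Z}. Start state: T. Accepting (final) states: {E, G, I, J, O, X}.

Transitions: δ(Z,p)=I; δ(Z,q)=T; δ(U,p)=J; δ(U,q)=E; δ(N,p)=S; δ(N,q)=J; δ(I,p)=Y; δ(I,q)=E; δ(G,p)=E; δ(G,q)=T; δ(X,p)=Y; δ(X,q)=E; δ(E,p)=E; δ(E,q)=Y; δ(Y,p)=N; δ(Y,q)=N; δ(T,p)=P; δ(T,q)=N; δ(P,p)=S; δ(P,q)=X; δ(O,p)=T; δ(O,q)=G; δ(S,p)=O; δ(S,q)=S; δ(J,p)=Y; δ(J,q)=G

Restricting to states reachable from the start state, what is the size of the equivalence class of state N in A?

First remove the unreachable states {I,U,Z}; 10 states remain.
Initial partition by acceptance: {E,G,J,O,X} | {N,P,S,T,Y}.
On input p, block {E,G,J,O,X} splits into {J,O,X} and {E,G}.
On input p, block {N,P,S,T,Y} splits into {N,P,T,Y} and {S}.
Split {N,P,T,Y} by δ(·,p) → {N,P} and {T,Y}.
Stable partition: {J,O,X} | {N,P} | {E,G} | {S} | {T,Y} — 5 equivalence classes.
State N belongs to the block {N,P}, which has 2 states.

2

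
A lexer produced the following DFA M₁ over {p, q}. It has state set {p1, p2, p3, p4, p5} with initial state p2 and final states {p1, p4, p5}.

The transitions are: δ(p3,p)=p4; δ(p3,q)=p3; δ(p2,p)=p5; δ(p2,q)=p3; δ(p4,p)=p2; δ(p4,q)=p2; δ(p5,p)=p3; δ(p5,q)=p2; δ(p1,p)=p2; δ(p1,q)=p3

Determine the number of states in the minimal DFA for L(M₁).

2

Reachable states from the start: {p2,p3,p4,p5}. Unreachable: {p1} — drop them.
P0 = {p4,p5} | {p2,p3}.
The partition is now stable with 2 blocks: {p4,p5} | {p2,p3}.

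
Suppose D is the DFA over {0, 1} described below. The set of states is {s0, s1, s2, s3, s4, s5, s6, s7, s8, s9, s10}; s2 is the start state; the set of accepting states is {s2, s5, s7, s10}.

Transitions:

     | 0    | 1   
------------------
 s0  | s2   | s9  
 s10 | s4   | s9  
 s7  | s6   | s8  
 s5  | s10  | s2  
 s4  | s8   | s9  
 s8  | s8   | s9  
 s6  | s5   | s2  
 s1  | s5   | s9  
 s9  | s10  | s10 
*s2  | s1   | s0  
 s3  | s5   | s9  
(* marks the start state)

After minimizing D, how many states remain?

7

States {s3,s6,s7} cannot be reached from the start state, so discard them.
P0 = {s2,s5,s10} | {s0,s1,s4,s8,s9}.
Refine {s2,s5,s10} on symbol 0: members go to different blocks, giving {s2,s10} and {s5}.
Refine {s0,s1,s4,s8,s9} on symbol 0: members go to different blocks, giving {s0,s9} and {s4,s8} and {s1}.
Refine {s2,s10} on symbol 0: members go to different blocks, giving {s2} and {s10}.
Split {s0,s9} by δ(·,0) → {s0} and {s9}.
Stable partition: {s2} | {s0} | {s5} | {s4,s8} | {s1} | {s10} | {s9} — 7 equivalence classes.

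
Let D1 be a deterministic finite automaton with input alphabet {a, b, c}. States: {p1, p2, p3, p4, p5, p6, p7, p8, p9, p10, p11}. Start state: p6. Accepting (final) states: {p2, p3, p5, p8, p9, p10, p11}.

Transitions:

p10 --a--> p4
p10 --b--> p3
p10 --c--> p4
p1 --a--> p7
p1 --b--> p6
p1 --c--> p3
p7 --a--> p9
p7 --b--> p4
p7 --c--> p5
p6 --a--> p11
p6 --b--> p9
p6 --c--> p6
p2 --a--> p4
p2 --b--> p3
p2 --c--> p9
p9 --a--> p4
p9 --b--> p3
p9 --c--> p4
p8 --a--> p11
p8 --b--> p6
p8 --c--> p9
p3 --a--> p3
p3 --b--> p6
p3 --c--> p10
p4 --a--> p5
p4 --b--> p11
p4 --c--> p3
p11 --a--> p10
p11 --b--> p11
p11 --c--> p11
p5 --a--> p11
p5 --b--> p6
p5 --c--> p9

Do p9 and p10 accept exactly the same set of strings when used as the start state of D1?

First remove the unreachable states {p1,p2,p7,p8}; 7 states remain.
Start with accepting vs non-accepting: {p3,p5,p9,p10,p11} | {p4,p6}.
On input a, block {p3,p5,p9,p10,p11} splits into {p3,p5,p11} and {p9,p10}.
Split {p3,p5,p11} by δ(·,a) → {p3,p5} and {p11}.
Split {p3,p5} by δ(·,a) → {p3} and {p5}.
Refine {p4,p6} on symbol a: members go to different blocks, giving {p4} and {p6}.
The partition is now stable with 6 blocks: {p3} | {p4} | {p9,p10} | {p11} | {p5} | {p6}.
p9 and p10 lie in the same block of the stable partition, so they are equivalent — no string distinguishes them.

Yes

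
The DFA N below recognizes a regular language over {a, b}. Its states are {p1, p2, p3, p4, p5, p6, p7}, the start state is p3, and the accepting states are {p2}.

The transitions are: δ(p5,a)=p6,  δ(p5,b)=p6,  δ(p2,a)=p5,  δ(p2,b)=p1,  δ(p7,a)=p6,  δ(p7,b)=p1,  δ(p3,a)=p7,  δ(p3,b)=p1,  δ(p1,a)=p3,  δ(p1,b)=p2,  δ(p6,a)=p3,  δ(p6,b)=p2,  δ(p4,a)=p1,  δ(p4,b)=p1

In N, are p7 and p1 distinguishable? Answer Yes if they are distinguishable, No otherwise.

Yes

States {p4} cannot be reached from the start state, so discard them.
Initial partition by acceptance: {p2} | {p1,p3,p5,p6,p7}.
Refine {p1,p3,p5,p6,p7} on symbol b: members go to different blocks, giving {p3,p5,p7} and {p1,p6}.
On input a, block {p3,p5,p7} splits into {p5,p7} and {p3}.
Stable partition: {p2} | {p5,p7} | {p1,p6} | {p3} — 4 equivalence classes.
p7 and p1 end up in different blocks, so they are distinguishable. For instance, the string 'b' is accepted from only p1.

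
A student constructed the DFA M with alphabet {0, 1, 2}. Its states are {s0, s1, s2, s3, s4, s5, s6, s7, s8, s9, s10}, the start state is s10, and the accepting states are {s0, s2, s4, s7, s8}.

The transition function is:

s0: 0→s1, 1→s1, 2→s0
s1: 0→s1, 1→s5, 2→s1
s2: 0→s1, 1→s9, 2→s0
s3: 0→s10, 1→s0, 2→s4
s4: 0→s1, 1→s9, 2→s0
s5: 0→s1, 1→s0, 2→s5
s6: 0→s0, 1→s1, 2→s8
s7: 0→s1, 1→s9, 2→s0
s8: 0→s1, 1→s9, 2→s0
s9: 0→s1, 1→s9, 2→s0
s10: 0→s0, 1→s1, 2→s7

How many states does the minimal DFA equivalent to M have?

6

Reachable states from the start: {s0,s1,s5,s7,s9,s10}. Unreachable: {s2,s3,s4,s6,s8} — drop them.
Start with accepting vs non-accepting: {s0,s7} | {s1,s5,s9,s10}.
On input 0, block {s1,s5,s9,s10} splits into {s1,s5,s9} and {s10}.
Refine {s1,s5,s9} on symbol 1: members go to different blocks, giving {s1,s9} and {s5}.
Split {s1,s9} by δ(·,1) → {s1} and {s9}.
Split {s0,s7} by δ(·,1) → {s0} and {s7}.
Stable partition: {s0} | {s1} | {s10} | {s5} | {s9} | {s7} — 6 equivalence classes.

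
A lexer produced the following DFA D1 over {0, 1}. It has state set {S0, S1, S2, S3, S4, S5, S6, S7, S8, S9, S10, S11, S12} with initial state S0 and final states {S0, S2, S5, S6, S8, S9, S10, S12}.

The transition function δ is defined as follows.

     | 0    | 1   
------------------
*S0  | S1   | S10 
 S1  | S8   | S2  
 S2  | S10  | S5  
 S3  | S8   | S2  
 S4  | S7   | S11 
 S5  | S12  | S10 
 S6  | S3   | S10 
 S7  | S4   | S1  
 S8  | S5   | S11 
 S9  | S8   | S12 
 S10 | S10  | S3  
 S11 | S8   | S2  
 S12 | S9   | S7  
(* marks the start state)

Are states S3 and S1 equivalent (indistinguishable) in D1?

Yes

Reachable states from the start: {S0,S1,S2,S3,S4,S5,S7,S8,S9,S10,S11,S12}. Unreachable: {S6} — drop them.
Initial partition by acceptance: {S0,S2,S5,S8,S9,S10,S12} | {S1,S3,S4,S7,S11}.
On input 0, block {S0,S2,S5,S8,S9,S10,S12} splits into {S2,S5,S8,S9,S10,S12} and {S0}.
Refine {S2,S5,S8,S9,S10,S12} on symbol 1: members go to different blocks, giving {S2,S5,S9} and {S8,S10,S12}.
Split {S2,S5,S9} by δ(·,1) → {S5,S9} and {S2}.
Split {S1,S3,S4,S7,S11} by δ(·,0) → {S1,S3,S11} and {S4,S7}.
On input 0, block {S8,S10,S12} splits into {S8,S12} and {S10}.
On input 1, block {S5,S9} splits into {S5} and {S9}.
Split {S8,S12} by δ(·,0) → {S8} and {S12}.
Stable partition: {S5} | {S1,S3,S11} | {S0} | {S8} | {S2} | {S4,S7} | {S10} | {S9} | {S12} — 9 equivalence classes.
S3 and S1 lie in the same block of the stable partition, so they are equivalent — no string distinguishes them.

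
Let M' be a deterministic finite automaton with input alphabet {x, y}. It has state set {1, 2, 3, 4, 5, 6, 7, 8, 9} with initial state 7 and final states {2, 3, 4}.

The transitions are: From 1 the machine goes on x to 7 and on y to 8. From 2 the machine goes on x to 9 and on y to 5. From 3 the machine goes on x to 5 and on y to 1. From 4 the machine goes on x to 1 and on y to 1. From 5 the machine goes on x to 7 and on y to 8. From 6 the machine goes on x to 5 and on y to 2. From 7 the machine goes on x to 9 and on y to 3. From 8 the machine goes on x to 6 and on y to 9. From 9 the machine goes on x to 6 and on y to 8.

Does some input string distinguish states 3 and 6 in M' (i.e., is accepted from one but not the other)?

States {4} cannot be reached from the start state, so discard them.
Start with accepting vs non-accepting: {2,3} | {1,5,6,7,8,9}.
Split {1,5,6,7,8,9} by δ(·,y) → {1,5,8,9} and {6,7}.
No further refinement is possible. Final partition (3 blocks): {2,3} | {1,5,8,9} | {6,7}.
3 and 6 end up in different blocks, so they are distinguishable. For instance, the string 'ε' is accepted from only 3.

Yes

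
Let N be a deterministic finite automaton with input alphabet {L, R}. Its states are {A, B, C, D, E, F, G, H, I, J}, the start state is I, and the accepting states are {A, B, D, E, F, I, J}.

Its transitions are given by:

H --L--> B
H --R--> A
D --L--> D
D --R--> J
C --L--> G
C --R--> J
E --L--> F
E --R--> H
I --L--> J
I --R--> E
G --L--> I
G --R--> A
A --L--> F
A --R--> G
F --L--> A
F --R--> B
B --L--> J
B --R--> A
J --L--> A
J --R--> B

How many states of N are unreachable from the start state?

Starting at I and following transitions, the reachable set is {A, B, E, F, G, H, I, J}. That leaves C, D unreachable — 2 in total.

2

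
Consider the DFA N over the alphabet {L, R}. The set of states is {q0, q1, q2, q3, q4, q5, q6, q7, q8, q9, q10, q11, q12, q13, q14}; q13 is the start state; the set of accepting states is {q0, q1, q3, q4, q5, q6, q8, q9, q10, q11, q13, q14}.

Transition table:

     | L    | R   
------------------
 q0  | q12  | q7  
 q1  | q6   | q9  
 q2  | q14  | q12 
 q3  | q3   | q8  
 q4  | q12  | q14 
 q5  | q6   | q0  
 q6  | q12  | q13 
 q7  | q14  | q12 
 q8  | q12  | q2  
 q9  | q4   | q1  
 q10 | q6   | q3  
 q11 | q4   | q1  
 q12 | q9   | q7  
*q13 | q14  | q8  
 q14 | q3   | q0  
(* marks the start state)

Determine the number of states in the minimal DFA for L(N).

6

Reachable states from the start: {q0,q1,q2,q3,q4,q6,q7,q8,q9,q12,q13,q14}. Unreachable: {q5,q10,q11} — drop them.
P0 = {q0,q1,q3,q4,q6,q8,q9,q13,q14} | {q2,q7,q12}.
Refine {q0,q1,q3,q4,q6,q8,q9,q13,q14} on symbol L: members go to different blocks, giving {q1,q3,q9,q13,q14} and {q0,q4,q6,q8}.
On input L, block {q1,q3,q9,q13,q14} splits into {q3,q13,q14} and {q1,q9}.
Refine {q2,q7,q12} on symbol L: members go to different blocks, giving {q2,q7} and {q12}.
On input R, block {q0,q4,q6,q8} splits into {q0,q8} and {q4,q6}.
Stable partition: {q3,q13,q14} | {q2,q7} | {q0,q8} | {q1,q9} | {q12} | {q4,q6} — 6 equivalence classes.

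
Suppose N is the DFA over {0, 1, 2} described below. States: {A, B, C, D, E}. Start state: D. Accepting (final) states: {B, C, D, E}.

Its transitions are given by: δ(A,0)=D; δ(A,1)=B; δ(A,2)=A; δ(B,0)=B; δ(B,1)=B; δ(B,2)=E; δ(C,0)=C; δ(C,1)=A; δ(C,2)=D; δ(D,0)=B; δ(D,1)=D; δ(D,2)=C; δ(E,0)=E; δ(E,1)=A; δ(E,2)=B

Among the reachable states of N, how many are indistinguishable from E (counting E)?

2

All states are reachable from the start state.
P0 = {B,C,D,E} | {A}.
Split {B,C,D,E} by δ(·,1) → {B,D} and {C,E}.
The partition is now stable with 3 blocks: {B,D} | {A} | {C,E}.
The equivalence class containing E is {C,E}, of size 2.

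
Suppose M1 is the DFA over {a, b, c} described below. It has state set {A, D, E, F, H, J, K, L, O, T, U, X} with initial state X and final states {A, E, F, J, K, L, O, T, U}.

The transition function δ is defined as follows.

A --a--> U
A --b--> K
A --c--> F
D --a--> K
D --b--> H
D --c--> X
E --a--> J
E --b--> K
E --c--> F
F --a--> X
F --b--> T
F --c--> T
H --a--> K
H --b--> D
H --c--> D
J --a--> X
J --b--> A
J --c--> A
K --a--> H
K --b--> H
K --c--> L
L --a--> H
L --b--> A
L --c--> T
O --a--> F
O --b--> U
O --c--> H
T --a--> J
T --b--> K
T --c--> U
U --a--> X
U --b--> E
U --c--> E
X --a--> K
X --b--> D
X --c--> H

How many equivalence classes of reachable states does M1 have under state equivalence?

States {O} cannot be reached from the start state, so discard them.
P0 = {A,E,F,J,K,L,T,U} | {D,H,X}.
Refine {A,E,F,J,K,L,T,U} on symbol a: members go to different blocks, giving {F,J,K,L,U} and {A,E,T}.
Split {F,J,K,L,U} by δ(·,b) → {F,J,L,U} and {K}.
No further refinement is possible. Final partition (4 blocks): {F,J,L,U} | {D,H,X} | {A,E,T} | {K}.

4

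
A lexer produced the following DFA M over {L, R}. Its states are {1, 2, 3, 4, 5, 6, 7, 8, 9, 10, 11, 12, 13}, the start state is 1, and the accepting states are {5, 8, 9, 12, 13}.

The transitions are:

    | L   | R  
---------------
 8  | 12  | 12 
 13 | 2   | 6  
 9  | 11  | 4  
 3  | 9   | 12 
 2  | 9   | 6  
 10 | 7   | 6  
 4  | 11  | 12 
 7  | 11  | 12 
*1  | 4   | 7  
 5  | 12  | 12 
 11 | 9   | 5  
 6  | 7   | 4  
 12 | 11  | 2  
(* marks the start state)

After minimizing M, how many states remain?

7

Reachable states from the start: {1,2,4,5,6,7,9,11,12}. Unreachable: {3,8,10,13} — drop them.
Initial partition by acceptance: {5,9,12} | {1,2,4,6,7,11}.
On input L, block {5,9,12} splits into {9,12} and {5}.
Split {1,2,4,6,7,11} by δ(·,L) → {1,4,6,7} and {2,11}.
On input R, block {9,12} splits into {9} and {12}.
On input L, block {1,4,6,7} splits into {1,6} and {4,7}.
On input R, block {2,11} splits into {2} and {11}.
No further refinement is possible. Final partition (7 blocks): {9} | {1,6} | {5} | {2} | {12} | {4,7} | {11}.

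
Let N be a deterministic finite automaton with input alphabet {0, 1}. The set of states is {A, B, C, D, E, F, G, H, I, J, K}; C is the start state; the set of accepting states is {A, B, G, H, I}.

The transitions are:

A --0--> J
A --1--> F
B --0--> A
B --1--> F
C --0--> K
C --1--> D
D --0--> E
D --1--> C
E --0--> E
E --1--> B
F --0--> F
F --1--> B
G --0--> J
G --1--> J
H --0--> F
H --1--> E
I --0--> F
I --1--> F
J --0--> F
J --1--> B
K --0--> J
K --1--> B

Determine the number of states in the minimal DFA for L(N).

4

Reachable states from the start: {A,B,C,D,E,F,J,K}. Unreachable: {G,H,I} — drop them.
P0 = {A,B} | {C,D,E,F,J,K}.
Split {A,B} by δ(·,0) → {A} and {B}.
Split {C,D,E,F,J,K} by δ(·,1) → {E,F,J,K} and {C,D}.
Stable partition: {A} | {E,F,J,K} | {B} | {C,D} — 4 equivalence classes.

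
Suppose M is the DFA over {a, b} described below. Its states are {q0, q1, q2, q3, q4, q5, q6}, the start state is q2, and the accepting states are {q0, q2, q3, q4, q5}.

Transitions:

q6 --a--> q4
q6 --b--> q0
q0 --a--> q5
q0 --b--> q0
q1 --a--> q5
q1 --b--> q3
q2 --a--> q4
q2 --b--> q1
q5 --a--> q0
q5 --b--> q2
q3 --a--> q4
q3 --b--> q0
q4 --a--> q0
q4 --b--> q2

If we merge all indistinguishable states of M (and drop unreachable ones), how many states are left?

4

Reachable states from the start: {q0,q1,q2,q3,q4,q5}. Unreachable: {q6} — drop them.
Initial partition by acceptance: {q0,q2,q3,q4,q5} | {q1}.
Refine {q0,q2,q3,q4,q5} on symbol b: members go to different blocks, giving {q0,q3,q4,q5} and {q2}.
On input b, block {q0,q3,q4,q5} splits into {q0,q3} and {q4,q5}.
The partition is now stable with 4 blocks: {q0,q3} | {q1} | {q2} | {q4,q5}.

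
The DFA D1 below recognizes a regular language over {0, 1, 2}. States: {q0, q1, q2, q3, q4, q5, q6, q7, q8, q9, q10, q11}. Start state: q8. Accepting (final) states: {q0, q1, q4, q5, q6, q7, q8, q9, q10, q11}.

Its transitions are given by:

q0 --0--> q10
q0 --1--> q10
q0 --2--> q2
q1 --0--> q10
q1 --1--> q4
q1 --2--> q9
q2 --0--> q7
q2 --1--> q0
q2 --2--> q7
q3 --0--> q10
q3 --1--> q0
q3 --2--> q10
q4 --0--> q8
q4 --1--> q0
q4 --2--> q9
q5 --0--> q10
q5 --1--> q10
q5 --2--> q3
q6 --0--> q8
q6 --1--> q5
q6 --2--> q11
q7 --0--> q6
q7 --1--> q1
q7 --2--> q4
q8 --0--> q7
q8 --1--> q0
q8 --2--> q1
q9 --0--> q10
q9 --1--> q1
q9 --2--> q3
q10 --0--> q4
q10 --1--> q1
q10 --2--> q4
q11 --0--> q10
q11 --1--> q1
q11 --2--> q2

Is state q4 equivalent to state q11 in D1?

No

All states are reachable from the start state.
Initial partition by acceptance: {q0,q1,q4,q5,q6,q7,q8,q9,q10,q11} | {q2,q3}.
Split {q0,q1,q4,q5,q6,q7,q8,q9,q10,q11} by δ(·,2) → {q1,q4,q6,q7,q8,q10} and {q0,q5,q9,q11}.
Split {q1,q4,q6,q7,q8,q10} by δ(·,1) → {q1,q7,q10} and {q4,q6,q8}.
Refine {q1,q7,q10} on symbol 0: members go to different blocks, giving {q7,q10} and {q1}.
Split {q0,q5,q9,q11} by δ(·,1) → {q0,q5} and {q9,q11}.
Refine {q4,q6,q8} on symbol 0: members go to different blocks, giving {q4,q6} and {q8}.
No further refinement is possible. Final partition (7 blocks): {q7,q10} | {q2,q3} | {q0,q5} | {q4,q6} | {q1} | {q9,q11} | {q8}.
q4 and q11 end up in different blocks, so they are distinguishable. For instance, the string '2' is accepted from only q4.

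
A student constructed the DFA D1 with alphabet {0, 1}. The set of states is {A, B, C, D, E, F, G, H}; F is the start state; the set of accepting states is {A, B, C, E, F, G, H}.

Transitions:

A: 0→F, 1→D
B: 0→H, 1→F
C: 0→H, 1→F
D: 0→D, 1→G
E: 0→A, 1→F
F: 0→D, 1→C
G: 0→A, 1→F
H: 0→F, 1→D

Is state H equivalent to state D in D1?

No

Reachable states from the start: {A,C,D,F,G,H}. Unreachable: {B,E} — drop them.
Start with accepting vs non-accepting: {A,C,F,G,H} | {D}.
Refine {A,C,F,G,H} on symbol 0: members go to different blocks, giving {A,C,G,H} and {F}.
On input 0, block {A,C,G,H} splits into {A,H} and {C,G}.
No further refinement is possible. Final partition (4 blocks): {A,H} | {D} | {F} | {C,G}.
H and D end up in different blocks, so they are distinguishable. For instance, the string 'ε' is accepted from only H.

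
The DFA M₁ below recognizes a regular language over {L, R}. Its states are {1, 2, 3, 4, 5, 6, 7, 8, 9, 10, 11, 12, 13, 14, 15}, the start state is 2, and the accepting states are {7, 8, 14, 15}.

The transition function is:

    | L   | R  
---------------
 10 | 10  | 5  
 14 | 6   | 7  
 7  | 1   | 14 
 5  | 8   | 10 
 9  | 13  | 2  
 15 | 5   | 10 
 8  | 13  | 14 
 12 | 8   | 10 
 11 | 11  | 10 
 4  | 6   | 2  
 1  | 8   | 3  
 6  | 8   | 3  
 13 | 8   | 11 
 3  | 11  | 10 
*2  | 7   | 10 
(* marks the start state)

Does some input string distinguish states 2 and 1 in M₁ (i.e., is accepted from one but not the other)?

Reachable states from the start: {1,2,3,5,6,7,8,10,11,13,14}. Unreachable: {4,9,12,15} — drop them.
P0 = {7,8,14} | {1,2,3,5,6,10,11,13}.
Refine {1,2,3,5,6,10,11,13} on symbol L: members go to different blocks, giving {1,2,5,6,13} and {3,10,11}.
Split {3,10,11} by δ(·,R) → {3,11} and {10}.
Split {1,2,5,6,13} by δ(·,R) → {1,6,13} and {2,5}.
Stable partition: {7,8,14} | {1,6,13} | {3,11} | {10} | {2,5} — 5 equivalence classes.
2 and 1 end up in different blocks, so they are distinguishable. For instance, the string 'RRL' is accepted from only 2.

Yes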